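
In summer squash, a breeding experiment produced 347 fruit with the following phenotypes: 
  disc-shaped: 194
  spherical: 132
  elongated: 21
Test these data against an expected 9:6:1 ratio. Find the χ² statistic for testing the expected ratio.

Expected counts for N = 347 under a 9:6:1 ratio (total parts = 16):
  disc-shaped: 347 × 9/16 = 195.1875
  spherical: 347 × 6/16 = 130.125
  elongated: 347 × 1/16 = 21.6875
χ² = Σ (O − E)² / E
  disc-shaped: (194 − 195.1875)² / 195.1875 = 0.0072
  spherical: (132 − 130.125)² / 130.125 = 0.0270
  elongated: (21 − 21.6875)² / 21.6875 = 0.0218
χ² = 0.0072 + 0.0270 + 0.0218 = 0.056

0.056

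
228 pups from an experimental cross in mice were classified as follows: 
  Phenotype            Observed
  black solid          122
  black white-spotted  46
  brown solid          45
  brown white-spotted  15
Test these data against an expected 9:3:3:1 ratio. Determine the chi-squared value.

The 9:3:3:1 ratio has 16 parts, so with N = 228 the expected counts are:
  black solid: 228 × 9/16 = 128.25
  black white-spotted: 228 × 3/16 = 42.75
  brown solid: 228 × 3/16 = 42.75
  brown white-spotted: 228 × 1/16 = 14.25
χ² = Σ (O − E)² / E
  black solid: (122 − 128.25)² / 128.25 = 0.3046
  black white-spotted: (46 − 42.75)² / 42.75 = 0.2471
  brown solid: (45 − 42.75)² / 42.75 = 0.1184
  brown white-spotted: (15 − 14.25)² / 14.25 = 0.0395
χ² = 0.3046 + 0.2471 + 0.1184 + 0.0395 = 0.7096 ≈ 0.710

0.710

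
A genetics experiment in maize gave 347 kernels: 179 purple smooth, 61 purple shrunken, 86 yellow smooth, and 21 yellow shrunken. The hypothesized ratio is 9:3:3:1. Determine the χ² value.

8.356

Under the 9:3:3:1 hypothesis (Σ ratio = 16, N = 347):
  purple smooth: 347 × 9/16 = 195.1875
  purple shrunken: 347 × 3/16 = 65.0625
  yellow smooth: 347 × 3/16 = 65.0625
  yellow shrunken: 347 × 1/16 = 21.6875
χ² = Σ (O − E)² / E
  purple smooth: (179 − 195.1875)² / 195.1875 = 1.3425
  purple shrunken: (61 − 65.0625)² / 65.0625 = 0.2537
  yellow smooth: (86 − 65.0625)² / 65.0625 = 6.7378
  yellow shrunken: (21 − 21.6875)² / 21.6875 = 0.0218
χ² = 1.3425 + 0.2537 + 6.7378 + 0.0218 = 8.3558 ≈ 8.356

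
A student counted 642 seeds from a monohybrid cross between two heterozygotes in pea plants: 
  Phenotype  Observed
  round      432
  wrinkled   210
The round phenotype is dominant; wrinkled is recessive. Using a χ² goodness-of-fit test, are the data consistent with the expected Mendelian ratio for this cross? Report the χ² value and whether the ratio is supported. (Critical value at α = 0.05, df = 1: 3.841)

20.355; not consistent

For a monohybrid cross between heterozygotes with complete dominance, the expected phenotypic ratio is 3:1.
Expected counts for N = 642 under a 3:1 ratio (total parts = 4):
  round: 642 × 3/4 = 481.5
  wrinkled: 642 × 1/4 = 160.5
χ² = Σ (O − E)² / E
  round: (432 − 481.5)² / 481.5 = 5.0888
  wrinkled: (210 − 160.5)² / 160.5 = 15.2664
χ² = 5.0888 + 15.2664 = 20.3552 ≈ 20.355
Degrees of freedom = 2 − 1 = 1; critical value at α = 0.05 is 3.841.
Since 20.355 > 3.841, we reject the null hypothesis — the data do not fit the 3:1 ratio.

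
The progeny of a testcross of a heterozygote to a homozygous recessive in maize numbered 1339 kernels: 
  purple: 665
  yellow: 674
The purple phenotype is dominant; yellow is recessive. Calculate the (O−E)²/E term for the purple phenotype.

A testcross of a heterozygote (Aa × aa) gives a 1:1 phenotypic ratio.
The 1:1 ratio has 2 parts, so with N = 1339 the expected counts are:
  purple: 1339 × 1/2 = 669.5
  yellow: 1339 × 1/2 = 669.5
Contribution of purple: (665 − 669.5)² / 669.5 = 0.0302

0.030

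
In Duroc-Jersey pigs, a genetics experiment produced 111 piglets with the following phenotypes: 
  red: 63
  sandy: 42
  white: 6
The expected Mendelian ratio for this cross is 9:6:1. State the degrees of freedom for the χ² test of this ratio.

2

A goodness-of-fit test with 3 phenotype classes has df = 3 − 1 = 2.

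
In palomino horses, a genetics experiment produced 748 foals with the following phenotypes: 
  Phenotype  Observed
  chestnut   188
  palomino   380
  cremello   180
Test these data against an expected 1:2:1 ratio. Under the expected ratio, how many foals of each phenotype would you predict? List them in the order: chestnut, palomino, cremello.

Under the 1:2:1 hypothesis (Σ ratio = 4, N = 748):
  chestnut: 748 × 1/4 = 187
  palomino: 748 × 2/4 = 374
  cremello: 748 × 1/4 = 187

187, 374, 187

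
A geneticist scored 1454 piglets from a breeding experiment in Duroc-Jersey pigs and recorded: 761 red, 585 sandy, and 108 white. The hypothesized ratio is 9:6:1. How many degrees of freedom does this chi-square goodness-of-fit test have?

A goodness-of-fit test with 3 phenotype classes has df = 3 − 1 = 2.

2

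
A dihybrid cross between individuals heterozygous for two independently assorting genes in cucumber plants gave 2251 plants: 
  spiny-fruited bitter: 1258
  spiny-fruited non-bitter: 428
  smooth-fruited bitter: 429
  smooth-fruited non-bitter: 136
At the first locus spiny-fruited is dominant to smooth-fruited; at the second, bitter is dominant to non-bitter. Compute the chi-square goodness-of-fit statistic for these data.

A dihybrid F₂ with independent assortment and complete dominance at both loci gives a 9:3:3:1 phenotypic ratio.
Under the 9:3:3:1 hypothesis (Σ ratio = 16, N = 2251):
  spiny-fruited bitter: 2251 × 9/16 = 1266.1875
  spiny-fruited non-bitter: 2251 × 3/16 = 422.0625
  smooth-fruited bitter: 2251 × 3/16 = 422.0625
  smooth-fruited non-bitter: 2251 × 1/16 = 140.6875
χ² = Σ (O − E)² / E
  spiny-fruited bitter: (1258 − 1266.1875)² / 1266.1875 = 0.0529
  spiny-fruited non-bitter: (428 − 422.0625)² / 422.0625 = 0.0835
  smooth-fruited bitter: (429 − 422.0625)² / 422.0625 = 0.1140
  smooth-fruited non-bitter: (136 − 140.6875)² / 140.6875 = 0.1562
χ² = 0.0529 + 0.0835 + 0.1140 + 0.1562 = 0.4066 ≈ 0.407

0.407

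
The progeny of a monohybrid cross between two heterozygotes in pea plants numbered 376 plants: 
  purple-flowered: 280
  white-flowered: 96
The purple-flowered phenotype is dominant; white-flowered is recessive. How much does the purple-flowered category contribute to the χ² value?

0.014

For a monohybrid cross between heterozygotes with complete dominance, the expected phenotypic ratio is 3:1.
Expected counts for N = 376 under a 3:1 ratio (total parts = 4):
  purple-flowered: 376 × 3/4 = 282
  white-flowered: 376 × 1/4 = 94
Contribution of purple-flowered: (280 − 282)² / 282 = 0.0142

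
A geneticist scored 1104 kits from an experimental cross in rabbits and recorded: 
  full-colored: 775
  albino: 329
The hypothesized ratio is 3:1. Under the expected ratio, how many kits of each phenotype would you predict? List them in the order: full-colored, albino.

Under the 3:1 hypothesis (Σ ratio = 4, N = 1104):
  full-colored: 1104 × 3/4 = 828
  albino: 1104 × 1/4 = 276

828, 276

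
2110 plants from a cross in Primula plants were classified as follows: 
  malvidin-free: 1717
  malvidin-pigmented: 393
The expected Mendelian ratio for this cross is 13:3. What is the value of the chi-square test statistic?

Expected counts for N = 2110 under a 13:3 ratio (total parts = 16):
  malvidin-free: 2110 × 13/16 = 1714.375
  malvidin-pigmented: 2110 × 3/16 = 395.625
χ² = Σ (O − E)² / E
  malvidin-free: (1717 − 1714.375)² / 1714.375 = 0.0040
  malvidin-pigmented: (393 − 395.625)² / 395.625 = 0.0174
χ² = 0.0040 + 0.0174 = 0.0214 ≈ 0.021

0.021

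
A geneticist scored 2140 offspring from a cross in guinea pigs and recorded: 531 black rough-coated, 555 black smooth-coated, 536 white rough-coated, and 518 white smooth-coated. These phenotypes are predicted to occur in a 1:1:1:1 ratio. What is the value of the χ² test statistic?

1.320

Under the 1:1:1:1 hypothesis (Σ ratio = 4, N = 2140):
  black rough-coated: 2140 × 1/4 = 535
  black smooth-coated: 2140 × 1/4 = 535
  white rough-coated: 2140 × 1/4 = 535
  white smooth-coated: 2140 × 1/4 = 535
χ² = Σ (O − E)² / E
  black rough-coated: (531 − 535)² / 535 = 0.0299
  black smooth-coated: (555 − 535)² / 535 = 0.7477
  white rough-coated: (536 − 535)² / 535 = 0.0019
  white smooth-coated: (518 − 535)² / 535 = 0.5402
χ² = 0.0299 + 0.7477 + 0.0019 + 0.5402 = 1.3197 ≈ 1.320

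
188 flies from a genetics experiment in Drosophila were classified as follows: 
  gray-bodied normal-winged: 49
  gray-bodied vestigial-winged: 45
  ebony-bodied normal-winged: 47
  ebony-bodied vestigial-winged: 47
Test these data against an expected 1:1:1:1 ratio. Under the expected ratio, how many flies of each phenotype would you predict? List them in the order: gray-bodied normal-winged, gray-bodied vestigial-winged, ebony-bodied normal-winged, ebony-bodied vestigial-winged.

Total ratio parts = 4. Expected numbers out of 188:
  gray-bodied normal-winged: 188 × 1/4 = 47
  gray-bodied vestigial-winged: 188 × 1/4 = 47
  ebony-bodied normal-winged: 188 × 1/4 = 47
  ebony-bodied vestigial-winged: 188 × 1/4 = 47

47, 47, 47, 47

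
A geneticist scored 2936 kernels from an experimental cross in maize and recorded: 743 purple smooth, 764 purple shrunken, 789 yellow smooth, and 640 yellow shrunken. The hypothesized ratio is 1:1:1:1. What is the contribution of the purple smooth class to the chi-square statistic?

0.110

Expected counts for N = 2936 under a 1:1:1:1 ratio (total parts = 4):
  purple smooth: 2936 × 1/4 = 734
  purple shrunken: 2936 × 1/4 = 734
  yellow smooth: 2936 × 1/4 = 734
  yellow shrunken: 2936 × 1/4 = 734
Contribution of purple smooth: (743 − 734)² / 734 = 0.1104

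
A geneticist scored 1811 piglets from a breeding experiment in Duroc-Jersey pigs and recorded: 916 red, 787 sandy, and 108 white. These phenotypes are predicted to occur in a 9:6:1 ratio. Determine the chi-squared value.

27.724

The 9:6:1 ratio has 16 parts, so with N = 1811 the expected counts are:
  red: 1811 × 9/16 = 1018.6875
  sandy: 1811 × 6/16 = 679.125
  white: 1811 × 1/16 = 113.1875
χ² = Σ (O − E)² / E
  red: (916 − 1018.6875)² / 1018.6875 = 10.3513
  sandy: (787 − 679.125)² / 679.125 = 17.1353
  white: (108 − 113.1875)² / 113.1875 = 0.2377
χ² = 10.3513 + 17.1353 + 0.2377 = 27.7243 ≈ 27.724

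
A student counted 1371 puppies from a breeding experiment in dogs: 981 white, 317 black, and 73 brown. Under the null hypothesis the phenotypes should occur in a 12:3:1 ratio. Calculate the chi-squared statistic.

18.025

Under the 12:3:1 hypothesis (Σ ratio = 16, N = 1371):
  white: 1371 × 12/16 = 1028.25
  black: 1371 × 3/16 = 257.0625
  brown: 1371 × 1/16 = 85.6875
χ² = Σ (O − E)² / E
  white: (981 − 1028.25)² / 1028.25 = 2.1712
  black: (317 − 257.0625)² / 257.0625 = 13.9752
  brown: (73 − 85.6875)² / 85.6875 = 1.8786
χ² = 2.1712 + 13.9752 + 1.8786 = 18.025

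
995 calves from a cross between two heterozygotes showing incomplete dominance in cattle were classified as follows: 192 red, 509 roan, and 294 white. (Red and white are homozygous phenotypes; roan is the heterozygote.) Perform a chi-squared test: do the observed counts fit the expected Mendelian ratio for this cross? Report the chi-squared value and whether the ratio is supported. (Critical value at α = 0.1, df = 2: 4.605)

21.444; not consistent

With incomplete dominance, a heterozygote × heterozygote cross gives a 1:2:1 phenotypic ratio.
Total ratio parts = 4. Expected numbers out of 995:
  red: 995 × 1/4 = 248.75
  roan: 995 × 2/4 = 497.5
  white: 995 × 1/4 = 248.75
χ² = Σ (O − E)² / E
  red: (192 − 248.75)² / 248.75 = 12.9470
  roan: (509 − 497.5)² / 497.5 = 0.2658
  white: (294 − 248.75)² / 248.75 = 8.2314
χ² = 12.9470 + 0.2658 + 8.2314 = 21.4442 ≈ 21.444
Degrees of freedom = 3 − 1 = 2; critical value at α = 0.1 is 4.605.
Since 21.444 > 4.605, we reject the null hypothesis — the data do not fit the 1:2:1 ratio.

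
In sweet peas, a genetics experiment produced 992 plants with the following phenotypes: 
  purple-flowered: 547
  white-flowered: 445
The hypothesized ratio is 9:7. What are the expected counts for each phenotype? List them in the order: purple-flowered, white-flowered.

558, 434

The 9:7 ratio has 16 parts, so with N = 992 the expected counts are:
  purple-flowered: 992 × 9/16 = 558
  white-flowered: 992 × 7/16 = 434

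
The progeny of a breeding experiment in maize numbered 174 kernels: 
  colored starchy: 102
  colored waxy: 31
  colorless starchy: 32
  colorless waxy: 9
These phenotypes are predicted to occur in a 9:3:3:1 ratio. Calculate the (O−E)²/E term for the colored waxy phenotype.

Under the 9:3:3:1 hypothesis (Σ ratio = 16, N = 174):
  colored starchy: 174 × 9/16 = 97.875
  colored waxy: 174 × 3/16 = 32.625
  colorless starchy: 174 × 3/16 = 32.625
  colorless waxy: 174 × 1/16 = 10.875
Contribution of colored waxy: (31 − 32.625)² / 32.625 = 0.0809

0.081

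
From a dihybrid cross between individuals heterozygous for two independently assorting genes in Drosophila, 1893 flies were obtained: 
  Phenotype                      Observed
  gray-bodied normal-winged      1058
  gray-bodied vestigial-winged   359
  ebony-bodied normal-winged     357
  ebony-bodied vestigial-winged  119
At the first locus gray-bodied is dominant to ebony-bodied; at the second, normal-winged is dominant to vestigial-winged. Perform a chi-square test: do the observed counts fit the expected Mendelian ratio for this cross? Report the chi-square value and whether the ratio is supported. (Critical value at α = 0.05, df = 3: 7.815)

0.106; consistent

A dihybrid F₂ with independent assortment and complete dominance at both loci gives a 9:3:3:1 phenotypic ratio.
Under the 9:3:3:1 hypothesis (Σ ratio = 16, N = 1893):
  gray-bodied normal-winged: 1893 × 9/16 = 1064.8125
  gray-bodied vestigial-winged: 1893 × 3/16 = 354.9375
  ebony-bodied normal-winged: 1893 × 3/16 = 354.9375
  ebony-bodied vestigial-winged: 1893 × 1/16 = 118.3125
χ² = Σ (O − E)² / E
  gray-bodied normal-winged: (1058 − 1064.8125)² / 1064.8125 = 0.0436
  gray-bodied vestigial-winged: (359 − 354.9375)² / 354.9375 = 0.0465
  ebony-bodied normal-winged: (357 − 354.9375)² / 354.9375 = 0.0120
  ebony-bodied vestigial-winged: (119 − 118.3125)² / 118.3125 = 0.0040
χ² = 0.0436 + 0.0465 + 0.0120 + 0.0040 = 0.1061 ≈ 0.106
Degrees of freedom = 4 − 1 = 3; critical value at α = 0.05 is 7.815.
Since 0.106 < 7.815, we fail to reject the null hypothesis — the data are consistent with the 9:3:3:1 ratio.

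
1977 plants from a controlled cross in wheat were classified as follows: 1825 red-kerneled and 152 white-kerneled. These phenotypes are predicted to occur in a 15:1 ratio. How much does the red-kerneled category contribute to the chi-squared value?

0.436

Total ratio parts = 16. Expected numbers out of 1977:
  red-kerneled: 1977 × 15/16 = 1853.4375
  white-kerneled: 1977 × 1/16 = 123.5625
Contribution of red-kerneled: (1825 − 1853.4375)² / 1853.4375 = 0.4363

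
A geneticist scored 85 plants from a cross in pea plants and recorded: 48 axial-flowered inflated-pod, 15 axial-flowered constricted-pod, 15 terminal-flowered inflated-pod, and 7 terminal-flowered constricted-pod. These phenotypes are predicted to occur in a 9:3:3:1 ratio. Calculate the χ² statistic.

0.647

Under the 9:3:3:1 hypothesis (Σ ratio = 16, N = 85):
  axial-flowered inflated-pod: 85 × 9/16 = 47.8125
  axial-flowered constricted-pod: 85 × 3/16 = 15.9375
  terminal-flowered inflated-pod: 85 × 3/16 = 15.9375
  terminal-flowered constricted-pod: 85 × 1/16 = 5.3125
χ² = Σ (O − E)² / E
  axial-flowered inflated-pod: (48 − 47.8125)² / 47.8125 = 0.0007
  axial-flowered constricted-pod: (15 − 15.9375)² / 15.9375 = 0.0551
  terminal-flowered inflated-pod: (15 − 15.9375)² / 15.9375 = 0.0551
  terminal-flowered constricted-pod: (7 − 5.3125)² / 5.3125 = 0.5360
χ² = 0.0007 + 0.0551 + 0.0551 + 0.5360 = 0.6469 ≈ 0.647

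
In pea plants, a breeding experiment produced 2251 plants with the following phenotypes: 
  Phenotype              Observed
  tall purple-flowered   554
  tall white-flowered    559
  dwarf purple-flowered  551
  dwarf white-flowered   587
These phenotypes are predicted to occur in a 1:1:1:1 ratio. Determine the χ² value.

Under the 1:1:1:1 hypothesis (Σ ratio = 4, N = 2251):
  tall purple-flowered: 2251 × 1/4 = 562.75
  tall white-flowered: 2251 × 1/4 = 562.75
  dwarf purple-flowered: 2251 × 1/4 = 562.75
  dwarf white-flowered: 2251 × 1/4 = 562.75
χ² = Σ (O − E)² / E
  tall purple-flowered: (554 − 562.75)² / 562.75 = 0.1361
  tall white-flowered: (559 − 562.75)² / 562.75 = 0.0250
  dwarf purple-flowered: (551 − 562.75)² / 562.75 = 0.2453
  dwarf white-flowered: (587 − 562.75)² / 562.75 = 1.0450
χ² = 0.1361 + 0.0250 + 0.2453 + 1.0450 = 1.4514 ≈ 1.451

1.451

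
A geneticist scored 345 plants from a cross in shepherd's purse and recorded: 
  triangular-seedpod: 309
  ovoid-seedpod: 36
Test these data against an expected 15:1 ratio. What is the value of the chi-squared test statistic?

Under the 15:1 hypothesis (Σ ratio = 16, N = 345):
  triangular-seedpod: 345 × 15/16 = 323.4375
  ovoid-seedpod: 345 × 1/16 = 21.5625
χ² = Σ (O − E)² / E
  triangular-seedpod: (309 − 323.4375)² / 323.4375 = 0.6445
  ovoid-seedpod: (36 − 21.5625)² / 21.5625 = 9.6668
χ² = 0.6445 + 9.6668 = 10.3113 ≈ 10.311

10.311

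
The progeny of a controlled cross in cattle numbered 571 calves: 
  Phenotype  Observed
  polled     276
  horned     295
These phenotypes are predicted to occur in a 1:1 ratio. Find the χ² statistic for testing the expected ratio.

Expected counts for N = 571 under a 1:1 ratio (total parts = 2):
  polled: 571 × 1/2 = 285.5
  horned: 571 × 1/2 = 285.5
χ² = Σ (O − E)² / E
  polled: (276 − 285.5)² / 285.5 = 0.3161
  horned: (295 − 285.5)² / 285.5 = 0.3161
χ² = 0.3161 + 0.3161 = 0.6322 ≈ 0.632

0.632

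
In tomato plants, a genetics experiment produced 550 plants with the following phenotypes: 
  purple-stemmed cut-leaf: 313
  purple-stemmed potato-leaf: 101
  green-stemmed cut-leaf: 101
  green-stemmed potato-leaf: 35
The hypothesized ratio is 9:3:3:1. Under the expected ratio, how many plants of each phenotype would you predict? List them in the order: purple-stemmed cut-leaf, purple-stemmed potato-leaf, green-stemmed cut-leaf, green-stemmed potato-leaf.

309.375, 103.125, 103.125, 34.375

Under the 9:3:3:1 hypothesis (Σ ratio = 16, N = 550):
  purple-stemmed cut-leaf: 550 × 9/16 = 309.375
  purple-stemmed potato-leaf: 550 × 3/16 = 103.125
  green-stemmed cut-leaf: 550 × 3/16 = 103.125
  green-stemmed potato-leaf: 550 × 1/16 = 34.375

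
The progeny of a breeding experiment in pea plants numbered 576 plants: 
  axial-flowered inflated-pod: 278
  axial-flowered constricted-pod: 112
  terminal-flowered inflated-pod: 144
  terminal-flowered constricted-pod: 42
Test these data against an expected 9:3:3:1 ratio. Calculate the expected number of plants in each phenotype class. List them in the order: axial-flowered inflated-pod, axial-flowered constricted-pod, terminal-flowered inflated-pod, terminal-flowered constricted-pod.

324, 108, 108, 36

Under the 9:3:3:1 hypothesis (Σ ratio = 16, N = 576):
  axial-flowered inflated-pod: 576 × 9/16 = 324
  axial-flowered constricted-pod: 576 × 3/16 = 108
  terminal-flowered inflated-pod: 576 × 3/16 = 108
  terminal-flowered constricted-pod: 576 × 1/16 = 36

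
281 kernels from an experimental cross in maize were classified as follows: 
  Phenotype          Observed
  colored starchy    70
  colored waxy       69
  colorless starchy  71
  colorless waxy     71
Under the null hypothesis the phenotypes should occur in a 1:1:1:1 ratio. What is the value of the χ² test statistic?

0.039

Expected counts for N = 281 under a 1:1:1:1 ratio (total parts = 4):
  colored starchy: 281 × 1/4 = 70.25
  colored waxy: 281 × 1/4 = 70.25
  colorless starchy: 281 × 1/4 = 70.25
  colorless waxy: 281 × 1/4 = 70.25
χ² = Σ (O − E)² / E
  colored starchy: (70 − 70.25)² / 70.25 = 0.0009
  colored waxy: (69 − 70.25)² / 70.25 = 0.0222
  colorless starchy: (71 − 70.25)² / 70.25 = 0.0080
  colorless waxy: (71 − 70.25)² / 70.25 = 0.0080
χ² = 0.0009 + 0.0222 + 0.0080 + 0.0080 = 0.0391 ≈ 0.039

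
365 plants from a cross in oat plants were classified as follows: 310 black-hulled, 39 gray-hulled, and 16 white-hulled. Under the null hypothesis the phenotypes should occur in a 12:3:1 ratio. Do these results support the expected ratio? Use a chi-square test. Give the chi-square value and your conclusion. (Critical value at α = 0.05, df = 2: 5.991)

The 12:3:1 ratio has 16 parts, so with N = 365 the expected counts are:
  black-hulled: 365 × 12/16 = 273.75
  gray-hulled: 365 × 3/16 = 68.4375
  white-hulled: 365 × 1/16 = 22.8125
χ² = Σ (O − E)² / E
  black-hulled: (310 − 273.75)² / 273.75 = 4.8002
  gray-hulled: (39 − 68.4375)² / 68.4375 = 12.6622
  white-hulled: (16 − 22.8125)² / 22.8125 = 2.0344
χ² = 4.8002 + 12.6622 + 2.0344 = 19.4968 ≈ 19.497
Degrees of freedom = 3 − 1 = 2; critical value at α = 0.05 is 5.991.
Since 19.497 > 5.991, we reject the null hypothesis — the data do not fit the 12:3:1 ratio.

19.497; not consistent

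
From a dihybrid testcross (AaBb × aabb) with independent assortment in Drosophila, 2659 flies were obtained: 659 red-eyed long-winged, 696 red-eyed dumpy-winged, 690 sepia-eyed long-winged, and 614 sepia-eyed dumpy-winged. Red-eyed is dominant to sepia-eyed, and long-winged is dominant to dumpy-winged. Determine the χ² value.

6.352

A dihybrid testcross with independent assortment gives a 1:1:1:1 ratio.
Total ratio parts = 4. Expected numbers out of 2659:
  red-eyed long-winged: 2659 × 1/4 = 664.75
  red-eyed dumpy-winged: 2659 × 1/4 = 664.75
  sepia-eyed long-winged: 2659 × 1/4 = 664.75
  sepia-eyed dumpy-winged: 2659 × 1/4 = 664.75
χ² = Σ (O − E)² / E
  red-eyed long-winged: (659 − 664.75)² / 664.75 = 0.0497
  red-eyed dumpy-winged: (696 − 664.75)² / 664.75 = 1.4691
  sepia-eyed long-winged: (690 − 664.75)² / 664.75 = 0.9591
  sepia-eyed dumpy-winged: (614 − 664.75)² / 664.75 = 3.8745
χ² = 0.0497 + 1.4691 + 0.9591 + 3.8745 = 6.3524 ≈ 6.352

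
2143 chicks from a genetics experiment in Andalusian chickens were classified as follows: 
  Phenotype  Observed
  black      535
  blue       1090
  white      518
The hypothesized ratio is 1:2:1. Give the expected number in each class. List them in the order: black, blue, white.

Expected counts for N = 2143 under a 1:2:1 ratio (total parts = 4):
  black: 2143 × 1/4 = 535.75
  blue: 2143 × 2/4 = 1071.5
  white: 2143 × 1/4 = 535.75

535.75, 1071.5, 535.75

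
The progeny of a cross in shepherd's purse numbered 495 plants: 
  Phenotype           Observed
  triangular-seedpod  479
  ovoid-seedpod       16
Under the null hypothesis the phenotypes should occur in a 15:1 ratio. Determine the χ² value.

Expected counts for N = 495 under a 15:1 ratio (total parts = 16):
  triangular-seedpod: 495 × 15/16 = 464.0625
  ovoid-seedpod: 495 × 1/16 = 30.9375
χ² = Σ (O − E)² / E
  triangular-seedpod: (479 − 464.0625)² / 464.0625 = 0.4808
  ovoid-seedpod: (16 − 30.9375)² / 30.9375 = 7.2122
χ² = 0.4808 + 7.2122 = 7.693

7.693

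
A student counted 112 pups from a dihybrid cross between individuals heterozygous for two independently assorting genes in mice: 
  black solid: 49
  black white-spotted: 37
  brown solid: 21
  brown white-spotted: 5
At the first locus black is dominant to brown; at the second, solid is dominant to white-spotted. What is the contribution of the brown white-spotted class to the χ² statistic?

A dihybrid F₂ with independent assortment and complete dominance at both loci gives a 9:3:3:1 phenotypic ratio.
Expected counts for N = 112 under a 9:3:3:1 ratio (total parts = 16):
  black solid: 112 × 9/16 = 63
  black white-spotted: 112 × 3/16 = 21
  brown solid: 112 × 3/16 = 21
  brown white-spotted: 112 × 1/16 = 7
Contribution of brown white-spotted: (5 − 7)² / 7 = 0.5714

0.571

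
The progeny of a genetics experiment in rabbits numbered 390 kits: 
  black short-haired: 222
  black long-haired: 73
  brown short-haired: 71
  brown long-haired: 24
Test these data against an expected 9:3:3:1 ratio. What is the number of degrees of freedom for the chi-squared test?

3

A goodness-of-fit test with 4 phenotype classes has df = 4 − 1 = 3.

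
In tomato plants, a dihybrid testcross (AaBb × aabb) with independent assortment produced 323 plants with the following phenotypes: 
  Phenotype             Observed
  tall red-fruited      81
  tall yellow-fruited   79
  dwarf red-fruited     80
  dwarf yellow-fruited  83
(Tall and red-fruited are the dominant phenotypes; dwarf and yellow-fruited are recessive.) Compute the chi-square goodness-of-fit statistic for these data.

0.108

A dihybrid testcross with independent assortment gives a 1:1:1:1 ratio.
Total ratio parts = 4. Expected numbers out of 323:
  tall red-fruited: 323 × 1/4 = 80.75
  tall yellow-fruited: 323 × 1/4 = 80.75
  dwarf red-fruited: 323 × 1/4 = 80.75
  dwarf yellow-fruited: 323 × 1/4 = 80.75
χ² = Σ (O − E)² / E
  tall red-fruited: (81 − 80.75)² / 80.75 = 0.0008
  tall yellow-fruited: (79 − 80.75)² / 80.75 = 0.0379
  dwarf red-fruited: (80 − 80.75)² / 80.75 = 0.0070
  dwarf yellow-fruited: (83 − 80.75)² / 80.75 = 0.0627
χ² = 0.0008 + 0.0379 + 0.0070 + 0.0627 = 0.1084 ≈ 0.108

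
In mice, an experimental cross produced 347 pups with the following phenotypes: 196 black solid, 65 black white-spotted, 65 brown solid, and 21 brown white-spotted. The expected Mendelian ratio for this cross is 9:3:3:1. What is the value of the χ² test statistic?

0.025

Total ratio parts = 16. Expected numbers out of 347:
  black solid: 347 × 9/16 = 195.1875
  black white-spotted: 347 × 3/16 = 65.0625
  brown solid: 347 × 3/16 = 65.0625
  brown white-spotted: 347 × 1/16 = 21.6875
χ² = Σ (O − E)² / E
  black solid: (196 − 195.1875)² / 195.1875 = 0.0034
  black white-spotted: (65 − 65.0625)² / 65.0625 = 0.0001
  brown solid: (65 − 65.0625)² / 65.0625 = 0.0001
  brown white-spotted: (21 − 21.6875)² / 21.6875 = 0.0218
χ² = 0.0034 + 0.0001 + 0.0001 + 0.0218 = 0.0254 ≈ 0.025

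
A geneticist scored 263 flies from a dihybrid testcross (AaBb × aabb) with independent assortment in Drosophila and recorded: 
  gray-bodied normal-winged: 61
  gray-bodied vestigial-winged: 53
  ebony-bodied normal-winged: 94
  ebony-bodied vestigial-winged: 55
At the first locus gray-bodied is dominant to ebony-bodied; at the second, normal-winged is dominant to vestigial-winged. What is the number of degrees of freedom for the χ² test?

A dihybrid testcross with independent assortment gives a 1:1:1:1 ratio.
A goodness-of-fit test with 4 phenotype classes has df = 4 − 1 = 3.

3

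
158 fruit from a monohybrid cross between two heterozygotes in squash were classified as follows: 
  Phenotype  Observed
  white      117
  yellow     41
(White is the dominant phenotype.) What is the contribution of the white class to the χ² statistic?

For a monohybrid cross between heterozygotes with complete dominance, the expected phenotypic ratio is 3:1.
Under the 3:1 hypothesis (Σ ratio = 4, N = 158):
  white: 158 × 3/4 = 118.5
  yellow: 158 × 1/4 = 39.5
Contribution of white: (117 − 118.5)² / 118.5 = 0.0190

0.019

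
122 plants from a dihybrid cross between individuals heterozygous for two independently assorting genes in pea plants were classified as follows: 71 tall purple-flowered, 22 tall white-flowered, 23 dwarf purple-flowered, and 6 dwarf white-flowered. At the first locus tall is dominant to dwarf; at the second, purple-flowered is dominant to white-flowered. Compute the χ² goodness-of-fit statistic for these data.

0.463

A dihybrid F₂ with independent assortment and complete dominance at both loci gives a 9:3:3:1 phenotypic ratio.
Under the 9:3:3:1 hypothesis (Σ ratio = 16, N = 122):
  tall purple-flowered: 122 × 9/16 = 68.625
  tall white-flowered: 122 × 3/16 = 22.875
  dwarf purple-flowered: 122 × 3/16 = 22.875
  dwarf white-flowered: 122 × 1/16 = 7.625
χ² = Σ (O − E)² / E
  tall purple-flowered: (71 − 68.625)² / 68.625 = 0.0822
  tall white-flowered: (22 − 22.875)² / 22.875 = 0.0335
  dwarf purple-flowered: (23 − 22.875)² / 22.875 = 0.0007
  dwarf white-flowered: (6 − 7.625)² / 7.625 = 0.3463
χ² = 0.0822 + 0.0335 + 0.0007 + 0.3463 = 0.4627 ≈ 0.463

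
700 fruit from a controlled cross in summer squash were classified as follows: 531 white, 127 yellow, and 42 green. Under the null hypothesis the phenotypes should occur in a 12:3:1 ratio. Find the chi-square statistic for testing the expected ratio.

The 12:3:1 ratio has 16 parts, so with N = 700 the expected counts are:
  white: 700 × 12/16 = 525
  yellow: 700 × 3/16 = 131.25
  green: 700 × 1/16 = 43.75
χ² = Σ (O − E)² / E
  white: (531 − 525)² / 525 = 0.0686
  yellow: (127 − 131.25)² / 131.25 = 0.1376
  green: (42 − 43.75)² / 43.75 = 0.0700
χ² = 0.0686 + 0.1376 + 0.0700 = 0.2762 ≈ 0.276

0.276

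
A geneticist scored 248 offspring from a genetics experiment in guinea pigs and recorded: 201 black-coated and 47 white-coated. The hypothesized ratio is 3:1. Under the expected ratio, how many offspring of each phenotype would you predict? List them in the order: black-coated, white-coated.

The 3:1 ratio has 4 parts, so with N = 248 the expected counts are:
  black-coated: 248 × 3/4 = 186
  white-coated: 248 × 1/4 = 62

186, 62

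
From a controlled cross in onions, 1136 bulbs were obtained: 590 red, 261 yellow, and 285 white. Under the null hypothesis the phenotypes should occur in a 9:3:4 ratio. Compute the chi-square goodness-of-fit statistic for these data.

Total ratio parts = 16. Expected numbers out of 1136:
  red: 1136 × 9/16 = 639
  yellow: 1136 × 3/16 = 213
  white: 1136 × 4/16 = 284
χ² = Σ (O − E)² / E
  red: (590 − 639)² / 639 = 3.7574
  yellow: (261 − 213)² / 213 = 10.8169
  white: (285 − 284)² / 284 = 0.0035
χ² = 3.7574 + 10.8169 + 0.0035 = 14.5778 ≈ 14.578

14.578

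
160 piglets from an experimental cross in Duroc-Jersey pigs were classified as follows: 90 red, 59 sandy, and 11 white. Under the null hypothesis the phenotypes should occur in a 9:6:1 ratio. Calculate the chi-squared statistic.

Expected counts for N = 160 under a 9:6:1 ratio (total parts = 16):
  red: 160 × 9/16 = 90
  sandy: 160 × 6/16 = 60
  white: 160 × 1/16 = 10
χ² = Σ (O − E)² / E
  red: (90 − 90)² / 90 = 0.0000
  sandy: (59 − 60)² / 60 = 0.0167
  white: (11 − 10)² / 10 = 0.1000
χ² = 0.0000 + 0.0167 + 0.1000 = 0.1167 ≈ 0.117

0.117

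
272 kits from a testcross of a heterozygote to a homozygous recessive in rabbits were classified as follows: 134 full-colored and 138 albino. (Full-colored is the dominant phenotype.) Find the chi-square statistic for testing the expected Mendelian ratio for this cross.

A testcross of a heterozygote (Aa × aa) gives a 1:1 phenotypic ratio.
The 1:1 ratio has 2 parts, so with N = 272 the expected counts are:
  full-colored: 272 × 1/2 = 136
  albino: 272 × 1/2 = 136
χ² = Σ (O − E)² / E
  full-colored: (134 − 136)² / 136 = 0.0294
  albino: (138 − 136)² / 136 = 0.0294
χ² = 0.0294 + 0.0294 = 0.0588 ≈ 0.059

0.059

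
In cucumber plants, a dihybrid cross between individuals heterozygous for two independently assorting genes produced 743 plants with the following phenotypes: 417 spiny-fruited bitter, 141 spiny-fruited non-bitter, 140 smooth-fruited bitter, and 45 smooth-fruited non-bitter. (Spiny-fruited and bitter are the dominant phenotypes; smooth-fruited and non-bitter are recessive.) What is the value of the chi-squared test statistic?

A dihybrid F₂ with independent assortment and complete dominance at both loci gives a 9:3:3:1 phenotypic ratio.
Under the 9:3:3:1 hypothesis (Σ ratio = 16, N = 743):
  spiny-fruited bitter: 743 × 9/16 = 417.9375
  spiny-fruited non-bitter: 743 × 3/16 = 139.3125
  smooth-fruited bitter: 743 × 3/16 = 139.3125
  smooth-fruited non-bitter: 743 × 1/16 = 46.4375
χ² = Σ (O − E)² / E
  spiny-fruited bitter: (417 − 417.9375)² / 417.9375 = 0.0021
  spiny-fruited non-bitter: (141 − 139.3125)² / 139.3125 = 0.0204
  smooth-fruited bitter: (140 − 139.3125)² / 139.3125 = 0.0034
  smooth-fruited non-bitter: (45 − 46.4375)² / 46.4375 = 0.0445
χ² = 0.0021 + 0.0204 + 0.0034 + 0.0445 = 0.0704 ≈ 0.070

0.070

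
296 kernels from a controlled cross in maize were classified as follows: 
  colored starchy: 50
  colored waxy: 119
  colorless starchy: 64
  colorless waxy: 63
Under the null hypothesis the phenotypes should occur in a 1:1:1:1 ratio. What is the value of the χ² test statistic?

Total ratio parts = 4. Expected numbers out of 296:
  colored starchy: 296 × 1/4 = 74
  colored waxy: 296 × 1/4 = 74
  colorless starchy: 296 × 1/4 = 74
  colorless waxy: 296 × 1/4 = 74
χ² = Σ (O − E)² / E
  colored starchy: (50 − 74)² / 74 = 7.7838
  colored waxy: (119 − 74)² / 74 = 27.3649
  colorless starchy: (64 − 74)² / 74 = 1.3514
  colorless waxy: (63 − 74)² / 74 = 1.6351
χ² = 7.7838 + 27.3649 + 1.3514 + 1.6351 = 38.1352 ≈ 38.135

38.135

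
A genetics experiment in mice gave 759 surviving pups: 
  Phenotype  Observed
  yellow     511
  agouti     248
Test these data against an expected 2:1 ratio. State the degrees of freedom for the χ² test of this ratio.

1

A goodness-of-fit test with 2 phenotype classes has df = 2 − 1 = 1.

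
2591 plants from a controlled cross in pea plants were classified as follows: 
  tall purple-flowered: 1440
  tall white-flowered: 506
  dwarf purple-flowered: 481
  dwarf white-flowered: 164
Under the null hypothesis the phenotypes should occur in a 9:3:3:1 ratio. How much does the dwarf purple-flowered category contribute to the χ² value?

Under the 9:3:3:1 hypothesis (Σ ratio = 16, N = 2591):
  tall purple-flowered: 2591 × 9/16 = 1457.4375
  tall white-flowered: 2591 × 3/16 = 485.8125
  dwarf purple-flowered: 2591 × 3/16 = 485.8125
  dwarf white-flowered: 2591 × 1/16 = 161.9375
Contribution of dwarf purple-flowered: (481 − 485.8125)² / 485.8125 = 0.0477

0.048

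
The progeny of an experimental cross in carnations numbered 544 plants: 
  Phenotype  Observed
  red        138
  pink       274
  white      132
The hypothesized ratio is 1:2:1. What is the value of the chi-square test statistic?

0.162

Expected counts for N = 544 under a 1:2:1 ratio (total parts = 4):
  red: 544 × 1/4 = 136
  pink: 544 × 2/4 = 272
  white: 544 × 1/4 = 136
χ² = Σ (O − E)² / E
  red: (138 − 136)² / 136 = 0.0294
  pink: (274 − 272)² / 272 = 0.0147
  white: (132 − 136)² / 136 = 0.1176
χ² = 0.0294 + 0.0147 + 0.1176 = 0.1617 ≈ 0.162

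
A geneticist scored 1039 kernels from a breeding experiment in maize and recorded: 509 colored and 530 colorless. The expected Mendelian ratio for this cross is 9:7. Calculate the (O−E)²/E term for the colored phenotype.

9.737

Total ratio parts = 16. Expected numbers out of 1039:
  colored: 1039 × 9/16 = 584.4375
  colorless: 1039 × 7/16 = 454.5625
Contribution of colored: (509 − 584.4375)² / 584.4375 = 9.7373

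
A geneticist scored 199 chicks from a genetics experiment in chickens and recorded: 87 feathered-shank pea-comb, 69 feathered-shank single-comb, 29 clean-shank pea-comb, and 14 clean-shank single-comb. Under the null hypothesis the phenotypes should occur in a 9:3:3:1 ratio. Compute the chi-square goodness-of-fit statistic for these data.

Expected counts for N = 199 under a 9:3:3:1 ratio (total parts = 16):
  feathered-shank pea-comb: 199 × 9/16 = 111.9375
  feathered-shank single-comb: 199 × 3/16 = 37.3125
  clean-shank pea-comb: 199 × 3/16 = 37.3125
  clean-shank single-comb: 199 × 1/16 = 12.4375
χ² = Σ (O − E)² / E
  feathered-shank pea-comb: (87 − 111.9375)² / 111.9375 = 5.5556
  feathered-shank single-comb: (69 − 37.3125)² / 37.3125 = 26.9105
  clean-shank pea-comb: (29 − 37.3125)² / 37.3125 = 1.8519
  clean-shank single-comb: (14 − 12.4375)² / 12.4375 = 0.1963
χ² = 5.5556 + 26.9105 + 1.8519 + 0.1963 = 34.5143 ≈ 34.514

34.514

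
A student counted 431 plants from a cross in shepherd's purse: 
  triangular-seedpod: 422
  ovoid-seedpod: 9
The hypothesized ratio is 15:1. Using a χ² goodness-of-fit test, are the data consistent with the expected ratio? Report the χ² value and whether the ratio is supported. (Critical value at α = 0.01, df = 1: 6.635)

12.741; not consistent

Total ratio parts = 16. Expected numbers out of 431:
  triangular-seedpod: 431 × 15/16 = 404.0625
  ovoid-seedpod: 431 × 1/16 = 26.9375
χ² = Σ (O − E)² / E
  triangular-seedpod: (422 − 404.0625)² / 404.0625 = 0.7963
  ovoid-seedpod: (9 − 26.9375)² / 26.9375 = 11.9445
χ² = 0.7963 + 11.9445 = 12.7408 ≈ 12.741
Degrees of freedom = 2 − 1 = 1; critical value at α = 0.01 is 6.635.
Since 12.741 > 6.635, we reject the null hypothesis — the data do not fit the 15:1 ratio.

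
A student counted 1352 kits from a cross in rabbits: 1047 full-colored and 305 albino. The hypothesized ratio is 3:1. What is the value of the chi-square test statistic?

Total ratio parts = 4. Expected numbers out of 1352:
  full-colored: 1352 × 3/4 = 1014
  albino: 1352 × 1/4 = 338
χ² = Σ (O − E)² / E
  full-colored: (1047 − 1014)² / 1014 = 1.0740
  albino: (305 − 338)² / 338 = 3.2219
χ² = 1.0740 + 3.2219 = 4.2959 ≈ 4.296

4.296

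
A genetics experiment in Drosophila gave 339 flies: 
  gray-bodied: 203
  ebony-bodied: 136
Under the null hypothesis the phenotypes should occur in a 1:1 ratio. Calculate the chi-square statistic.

Expected counts for N = 339 under a 1:1 ratio (total parts = 2):
  gray-bodied: 339 × 1/2 = 169.5
  ebony-bodied: 339 × 1/2 = 169.5
χ² = Σ (O − E)² / E
  gray-bodied: (203 − 169.5)² / 169.5 = 6.6209
  ebony-bodied: (136 − 169.5)² / 169.5 = 6.6209
χ² = 6.6209 + 6.6209 = 13.2418 ≈ 13.242

13.242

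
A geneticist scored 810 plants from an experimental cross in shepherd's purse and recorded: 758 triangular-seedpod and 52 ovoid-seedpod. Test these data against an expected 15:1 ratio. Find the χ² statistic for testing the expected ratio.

Expected counts for N = 810 under a 15:1 ratio (total parts = 16):
  triangular-seedpod: 810 × 15/16 = 759.375
  ovoid-seedpod: 810 × 1/16 = 50.625
χ² = Σ (O − E)² / E
  triangular-seedpod: (758 − 759.375)² / 759.375 = 0.0025
  ovoid-seedpod: (52 − 50.625)² / 50.625 = 0.0373
χ² = 0.0025 + 0.0373 = 0.0398 ≈ 0.040

0.040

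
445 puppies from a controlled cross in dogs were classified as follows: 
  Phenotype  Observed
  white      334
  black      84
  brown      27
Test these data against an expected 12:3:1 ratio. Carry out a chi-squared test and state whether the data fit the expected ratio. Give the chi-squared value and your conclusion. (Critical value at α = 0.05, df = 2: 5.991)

Total ratio parts = 16. Expected numbers out of 445:
  white: 445 × 12/16 = 333.75
  black: 445 × 3/16 = 83.4375
  brown: 445 × 1/16 = 27.8125
χ² = Σ (O − E)² / E
  white: (334 − 333.75)² / 333.75 = 0.0002
  black: (84 − 83.4375)² / 83.4375 = 0.0038
  brown: (27 − 27.8125)² / 27.8125 = 0.0237
χ² = 0.0002 + 0.0038 + 0.0237 = 0.0277 ≈ 0.028
Degrees of freedom = 3 − 1 = 2; critical value at α = 0.05 is 5.991.
Since 0.028 < 5.991, we fail to reject the null hypothesis — the data are consistent with the 12:3:1 ratio.

0.028; consistent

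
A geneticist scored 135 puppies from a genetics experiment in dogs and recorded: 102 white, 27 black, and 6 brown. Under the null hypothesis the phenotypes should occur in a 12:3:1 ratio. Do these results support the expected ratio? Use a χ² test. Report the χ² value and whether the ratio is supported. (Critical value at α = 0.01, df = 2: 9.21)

0.822; consistent

Total ratio parts = 16. Expected numbers out of 135:
  white: 135 × 12/16 = 101.25
  black: 135 × 3/16 = 25.3125
  brown: 135 × 1/16 = 8.4375
χ² = Σ (O − E)² / E
  white: (102 − 101.25)² / 101.25 = 0.0056
  black: (27 − 25.3125)² / 25.3125 = 0.1125
  brown: (6 − 8.4375)² / 8.4375 = 0.7042
χ² = 0.0056 + 0.1125 + 0.7042 = 0.8223 ≈ 0.822
Degrees of freedom = 3 − 1 = 2; critical value at α = 0.01 is 9.21.
Since 0.822 < 9.21, we fail to reject the null hypothesis — the data are consistent with the 12:3:1 ratio.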